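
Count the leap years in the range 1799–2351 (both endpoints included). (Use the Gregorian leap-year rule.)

133

Multiples of 4 in [1799,2351]: 138.
Of those, multiples of 100: 6 (not leap unless ÷400).
Multiples of 400: 1.
Leap years = 138 − 6 + 1 = 133.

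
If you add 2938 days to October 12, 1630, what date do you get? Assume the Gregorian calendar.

October 28, 1638

+365 (one year) → Oct 12, 1631 (2573 left).
+366 (one year; includes Feb 29, 1632) → Oct 12, 1632 (2207 left).
+365 (one year) → Oct 12, 1633 (1842 left).
+365 (one year) → Oct 12, 1634 (1477 left).
+365 (one year) → Oct 12, 1635 (1112 left).
+366 (one year; includes Feb 29, 1636) → Oct 12, 1636 (746 left).
+365 (one year) → Oct 12, 1637 (381 left).
Oct has 31 days: +20 → Nov 1, 1637 (361 left).
Nov has 30 days: +30 → Dec 1, 1637 (331 left).
Dec has 31 days: +31 → Jan 1, 1638 (300 left).
Jan has 31 days: +31 → Feb 1, 1638 (269 left).
Feb has 28 days: +28 → Mar 1, 1638 (241 left).
Mar has 31 days: +31 → Apr 1, 1638 (210 left).
Apr has 30 days: +30 → May 1, 1638 (180 left).
May has 31 days: +31 → Jun 1, 1638 (149 left).
Jun has 30 days: +30 → Jul 1, 1638 (119 left).
Jul has 31 days: +31 → Aug 1, 1638 (88 left).
Aug has 31 days: +31 → Sep 1, 1638 (57 left).
Sep has 30 days: +30 → Oct 1, 1638 (27 left).
+27 → Oct 28, 1638.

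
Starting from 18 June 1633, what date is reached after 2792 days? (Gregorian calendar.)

+365 (one year) → Jun 18, 1634 (2427 left).
+365 (one year) → Jun 18, 1635 (2062 left).
+366 (one year; includes Feb 29, 1636) → Jun 18, 1636 (1696 left).
+365 (one year) → Jun 18, 1637 (1331 left).
+365 (one year) → Jun 18, 1638 (966 left).
+365 (one year) → Jun 18, 1639 (601 left).
+366 (one year; includes Feb 29, 1640) → Jun 18, 1640 (235 left).
Jun has 30 days: +13 → Jul 1, 1640 (222 left).
Jul has 31 days: +31 → Aug 1, 1640 (191 left).
Aug has 31 days: +31 → Sep 1, 1640 (160 left).
Sep has 30 days: +30 → Oct 1, 1640 (130 left).
Oct has 31 days: +31 → Nov 1, 1640 (99 left).
Nov has 30 days: +30 → Dec 1, 1640 (69 left).
Dec has 31 days: +31 → Jan 1, 1641 (38 left).
Jan has 31 days: +31 → Feb 1, 1641 (7 left).
+7 → Feb 8, 1641.

February 8, 1641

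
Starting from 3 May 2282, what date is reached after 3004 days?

July 24, 2290

+365 (one year) → May 3, 2283 (2639 left).
+366 (one year; includes Feb 29, 2284) → May 3, 2284 (2273 left).
+365 (one year) → May 3, 2285 (1908 left).
+365 (one year) → May 3, 2286 (1543 left).
+365 (one year) → May 3, 2287 (1178 left).
+366 (one year; includes Feb 29, 2288) → May 3, 2288 (812 left).
+365 (one year) → May 3, 2289 (447 left).
+365 (one year) → May 3, 2290 (82 left).
May has 31 days: +29 → Jun 1, 2290 (53 left).
Jun has 30 days: +30 → Jul 1, 2290 (23 left).
+23 → Jul 24, 2290.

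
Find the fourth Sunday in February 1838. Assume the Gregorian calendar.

February 1, 1838 is a Thursday.
The first Sunday is therefore February 4 (3 days later).
The fourth Sunday is 4 + 3×7 = February 25.

February 25, 1838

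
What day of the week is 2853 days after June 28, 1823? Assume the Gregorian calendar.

Wednesday

Jun 28, 1823 is a Saturday.
2853 mod 7 = 4, so 2853 days after a Saturday is Saturday + 4 = Wednesday.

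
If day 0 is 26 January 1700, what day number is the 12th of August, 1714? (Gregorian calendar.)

5311

Jan 26, 1700 → Jan 26, 1701: 365 days.
Jan 26, 1701 → Jan 26, 1702: 365 days.
Jan 26, 1702 → Jan 26, 1703: 365 days.
Jan 26, 1703 → Jan 26, 1704: 365 days.
Jan 26, 1704 → Jan 26, 1705: 366 days (Feb 29, 1704 is in that span).
Jan 26, 1705 → Jan 26, 1706: 365 days.
Jan 26, 1706 → Jan 26, 1707: 365 days.
Jan 26, 1707 → Jan 26, 1708: 365 days.
Jan 26, 1708 → Jan 26, 1709: 366 days (Feb 29, 1708 is in that span).
Jan 26, 1709 → Jan 26, 1710: 365 days.
Jan 26, 1710 → Jan 26, 1711: 365 days.
Jan 26, 1711 → Jan 26, 1712: 365 days.
Jan 26, 1712 → Jan 26, 1713: 366 days (Feb 29, 1712 is in that span).
Jan 26, 1713 → Jan 26, 1714: 365 days.
Jan 26, 1714 → Feb 26, 1714: 31 days (January has 31).
Feb 26, 1714 → Mar 26, 1714: 28 days (February has 28).
Mar 26, 1714 → Apr 26, 1714: 31 days (March has 31).
Apr 26, 1714 → May 26, 1714: 30 days (April has 30).
May 26, 1714 → Jun 26, 1714: 31 days (May has 31).
Jun 26, 1714 → Jul 26, 1714: 30 days (June has 30).
Jul 26, 1714 → Aug 12, 1714: 17 days.
Total: 5311 days.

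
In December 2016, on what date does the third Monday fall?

December 19, 2016

December 1, 2016 is a Thursday.
The first Monday is therefore December 5 (4 days later).
The third Monday is 5 + 2×7 = December 19.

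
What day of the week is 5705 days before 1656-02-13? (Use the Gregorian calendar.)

Sunday

First find the weekday of Feb 13, 1656. Doomsday rule: the anchor day for the 1600s is Tuesday. For year 56: 56÷12 = 4 r 8, and 8÷4 = 2, so 4+8+2 = 14.
Tuesday + 14 ≡ Tuesday — that's 1656's doomsday.
In February the doomsday date is Feb 29 (1656 is a leap year (divisible by 4)).
Feb 13 is 16 days before Feb 29; 16 mod 7 = 2, so Tuesday − 2 = Sunday.
5705 mod 7 = 0, so 5705 days before a Sunday is Sunday − 0 = Sunday.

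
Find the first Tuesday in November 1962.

November 6, 1962

November 1, 1962 is a Thursday.
The first Tuesday is therefore November 6 (5 days later).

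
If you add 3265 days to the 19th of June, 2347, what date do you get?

+366 (one year; includes Feb 29, 2348) → Jun 19, 2348 (2899 left).
+365 (one year) → Jun 19, 2349 (2534 left).
+365 (one year) → Jun 19, 2350 (2169 left).
+365 (one year) → Jun 19, 2351 (1804 left).
+366 (one year; includes Feb 29, 2352) → Jun 19, 2352 (1438 left).
+365 (one year) → Jun 19, 2353 (1073 left).
+365 (one year) → Jun 19, 2354 (708 left).
+365 (one year) → Jun 19, 2355 (343 left).
Jun has 30 days: +12 → Jul 1, 2355 (331 left).
Jul has 31 days: +31 → Aug 1, 2355 (300 left).
Aug has 31 days: +31 → Sep 1, 2355 (269 left).
Sep has 30 days: +30 → Oct 1, 2355 (239 left).
Oct has 31 days: +31 → Nov 1, 2355 (208 left).
Nov has 30 days: +30 → Dec 1, 2355 (178 left).
Dec has 31 days: +31 → Jan 1, 2356 (147 left).
Jan has 31 days: +31 → Feb 1, 2356 (116 left).
Feb has 29 days: +29 → Mar 1, 2356 (87 left).
Mar has 31 days: +31 → Apr 1, 2356 (56 left).
Apr has 30 days: +30 → May 1, 2356 (26 left).
+26 → May 27, 2356.

May 27, 2356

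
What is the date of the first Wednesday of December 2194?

December 1, 2194 is a Monday.
The first Wednesday is therefore December 3 (2 days later).

December 3, 2194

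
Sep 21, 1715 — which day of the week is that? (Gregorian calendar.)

Doomsday rule: the anchor day for the 1700s is Sunday. For year 15: 15÷12 = 1 r 3, and 3÷4 = 0, so 1+3+0 = 4.
Sunday + 4 ≡ Thursday — that's 1715's doomsday.
In September the doomsday date is Sep 5.
Sep 21 is 16 days after Sep 5; 16 mod 7 = 2, so Thursday + 2 = Saturday.

Saturday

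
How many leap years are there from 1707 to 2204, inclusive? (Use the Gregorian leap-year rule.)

121

Multiples of 4 in [1707,2204]: 125.
Of those, multiples of 100: 5 (not leap unless ÷400).
Multiples of 400: 1.
Leap years = 125 − 5 + 1 = 121.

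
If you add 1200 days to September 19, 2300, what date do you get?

January 2, 2304

+365 (one year) → Sep 19, 2301 (835 left).
+365 (one year) → Sep 19, 2302 (470 left).
+365 (one year) → Sep 19, 2303 (105 left).
Sep has 30 days: +12 → Oct 1, 2303 (93 left).
Oct has 31 days: +31 → Nov 1, 2303 (62 left).
Nov has 30 days: +30 → Dec 1, 2303 (32 left).
Dec has 31 days: +31 → Jan 1, 2304 (1 left).
+1 → Jan 2, 2304.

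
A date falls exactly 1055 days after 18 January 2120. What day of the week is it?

Tuesday

First find the weekday of Jan 18, 2120. Doomsday rule: the anchor day for the 2100s is Sunday. For year 20: 20÷12 = 1 r 8, and 8÷4 = 2, so 1+8+2 = 11.
Sunday + 11 ≡ Thursday — that's 2120's doomsday.
In January the doomsday date is Jan 4 (2120 is a leap year (divisible by 4)).
Jan 18 is 14 days after Jan 4; 14 mod 7 = 0, so Thursday + 0 = Thursday.
1055 mod 7 = 5, so 1055 days after a Thursday is Thursday + 5 = Tuesday.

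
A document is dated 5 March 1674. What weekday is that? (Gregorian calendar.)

Doomsday rule: the anchor day for the 1600s is Tuesday. For year 74: 74÷12 = 6 r 2, and 2÷4 = 0, so 6+2+0 = 8.
Tuesday + 8 ≡ Wednesday — that's 1674's doomsday.
In March the doomsday date is Mar 14.
Mar 5 is 9 days before Mar 14; 9 mod 7 = 2, so Wednesday − 2 = Monday.

Monday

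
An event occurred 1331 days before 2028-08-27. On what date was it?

−366 (one year; includes Feb 29, 2028) → Aug 27, 2027 (965 left).
−365 (one year) → Aug 27, 2026 (600 left).
−365 (one year) → Aug 27, 2025 (235 left).
−27 → Jul 31, 2025 (end of Jul, 31 days; 208 left).
−31 → Jun 30, 2025 (end of Jun, 30 days; 177 left).
−30 → May 31, 2025 (end of May, 31 days; 147 left).
−31 → Apr 30, 2025 (end of Apr, 30 days; 116 left).
−30 → Mar 31, 2025 (end of Mar, 31 days; 86 left).
−31 → Feb 28, 2025 (end of Feb, 28 days; 55 left).
−28 → Jan 31, 2025 (end of Jan, 31 days; 27 left).
−27 → Jan 4, 2025.

January 4, 2025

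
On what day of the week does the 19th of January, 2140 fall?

Tuesday

Doomsday rule: the anchor day for the 2100s is Sunday. For year 40: 40÷12 = 3 r 4, and 4÷4 = 1, so 3+4+1 = 8.
Sunday + 8 ≡ Monday — that's 2140's doomsday.
In January the doomsday date is Jan 4 (2140 is a leap year (divisible by 4)).
Jan 19 is 15 days after Jan 4; 15 mod 7 = 1, so Monday + 1 = Tuesday.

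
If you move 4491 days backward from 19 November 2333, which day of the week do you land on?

Wednesday

Nov 19, 2333 is a Sunday.
4491 mod 7 = 4, so 4491 days before a Sunday is Sunday − 4 = Wednesday.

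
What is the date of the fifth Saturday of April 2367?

April 29, 2367

April 1, 2367 is a Saturday.
The first Saturday is therefore April 1 (same day).
The fifth Saturday is 1 + 4×7 = April 29.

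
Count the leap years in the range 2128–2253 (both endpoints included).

Multiples of 4 in [2128,2253]: 32.
Of those, multiples of 100: 1 (not leap unless ÷400).
Multiples of 400: 0.
Leap years = 32 − 1 + 0 = 31.

31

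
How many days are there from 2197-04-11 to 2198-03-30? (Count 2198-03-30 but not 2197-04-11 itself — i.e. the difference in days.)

353

Apr 11, 2197 → May 11, 2197: 30 days (April has 30).
May 11, 2197 → Jun 11, 2197: 31 days (May has 31).
Jun 11, 2197 → Jul 11, 2197: 30 days (June has 30).
Jul 11, 2197 → Aug 11, 2197: 31 days (July has 31).
Aug 11, 2197 → Sep 11, 2197: 31 days (August has 31).
Sep 11, 2197 → Oct 11, 2197: 30 days (September has 30).
Oct 11, 2197 → Nov 11, 2197: 31 days (October has 31).
Nov 11, 2197 → Dec 11, 2197: 30 days (November has 30).
Dec 11, 2197 → Jan 11, 2198: 31 days (December has 31).
Jan 11, 2198 → Feb 11, 2198: 31 days (January has 31).
Feb 11, 2198 → Mar 11, 2198: 28 days (February has 28).
Mar 11, 2198 → Mar 30, 2198: 19 days.
Total: 353 days.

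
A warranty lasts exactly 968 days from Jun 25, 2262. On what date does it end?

+365 (one year) → Jun 25, 2263 (603 left).
+366 (one year; includes Feb 29, 2264) → Jun 25, 2264 (237 left).
Jun has 30 days: +6 → Jul 1, 2264 (231 left).
Jul has 31 days: +31 → Aug 1, 2264 (200 left).
Aug has 31 days: +31 → Sep 1, 2264 (169 left).
Sep has 30 days: +30 → Oct 1, 2264 (139 left).
Oct has 31 days: +31 → Nov 1, 2264 (108 left).
Nov has 30 days: +30 → Dec 1, 2264 (78 left).
Dec has 31 days: +31 → Jan 1, 2265 (47 left).
Jan has 31 days: +31 → Feb 1, 2265 (16 left).
+16 → Feb 17, 2265.

February 17, 2265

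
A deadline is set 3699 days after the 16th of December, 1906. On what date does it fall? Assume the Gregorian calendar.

January 31, 1917

+365 (one year) → Dec 16, 1907 (3334 left).
+366 (one year; includes Feb 29, 1908) → Dec 16, 1908 (2968 left).
+365 (one year) → Dec 16, 1909 (2603 left).
+365 (one year) → Dec 16, 1910 (2238 left).
+365 (one year) → Dec 16, 1911 (1873 left).
+366 (one year; includes Feb 29, 1912) → Dec 16, 1912 (1507 left).
+365 (one year) → Dec 16, 1913 (1142 left).
+365 (one year) → Dec 16, 1914 (777 left).
+365 (one year) → Dec 16, 1915 (412 left).
+366 (one year; includes Feb 29, 1916) → Dec 16, 1916 (46 left).
Dec has 31 days: +16 → Jan 1, 1917 (30 left).
+30 → Jan 31, 1917.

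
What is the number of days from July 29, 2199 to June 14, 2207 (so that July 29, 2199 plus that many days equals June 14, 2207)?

Jul 29, 2199 → Jul 29, 2200: 365 days.
Jul 29, 2200 → Jul 29, 2201: 365 days.
Jul 29, 2201 → Jul 29, 2202: 365 days.
Jul 29, 2202 → Jul 29, 2203: 365 days.
Jul 29, 2203 → Jul 29, 2204: 366 days (Feb 29, 2204 is in that span).
Jul 29, 2204 → Jul 29, 2205: 365 days.
Jul 29, 2205 → Jul 29, 2206: 365 days.
Jul 29, 2206 → Aug 29, 2206: 31 days (July has 31).
Aug 29, 2206 → Sep 29, 2206: 31 days (August has 31).
Sep 29, 2206 → Oct 29, 2206: 30 days (September has 30).
Oct 29, 2206 → Nov 29, 2206: 31 days (October has 31).
Nov 29, 2206 → Dec 29, 2206: 30 days (November has 30).
Dec 29, 2206 → Jan 29, 2207: 31 days (December has 31).
Jan 29, 2207 → Feb 28, 2207: 30 days (January has 31).
Feb 28, 2207 → Mar 28, 2207: 28 days (February has 28).
Mar 28, 2207 → Apr 28, 2207: 31 days (March has 31).
Apr 28, 2207 → May 28, 2207: 30 days (April has 30).
May 28, 2207 → Jun 14, 2207: 17 days.
Total: 2876 days.

2876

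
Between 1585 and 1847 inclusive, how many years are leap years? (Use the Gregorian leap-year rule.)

63

Multiples of 4 in [1585,1847]: 65.
Of those, multiples of 100: 3 (not leap unless ÷400).
Multiples of 400: 1.
Leap years = 65 − 3 + 1 = 63.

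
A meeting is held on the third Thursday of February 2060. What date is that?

February 1, 2060 is a Sunday.
The first Thursday is therefore February 5 (4 days later).
The third Thursday is 5 + 2×7 = February 19.

February 19, 2060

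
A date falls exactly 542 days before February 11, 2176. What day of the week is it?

Thursday

First find the weekday of Feb 11, 2176. Doomsday rule: the anchor day for the 2100s is Sunday. For year 76: 76÷12 = 6 r 4, and 4÷4 = 1, so 6+4+1 = 11.
Sunday + 11 ≡ Thursday — that's 2176's doomsday.
In February the doomsday date is Feb 29 (2176 is a leap year (divisible by 4)).
Feb 11 is 18 days before Feb 29; 18 mod 7 = 4, so Thursday − 4 = Sunday.
542 mod 7 = 3, so 542 days before a Sunday is Sunday − 3 = Thursday.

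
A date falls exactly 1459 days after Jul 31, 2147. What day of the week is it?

First find the weekday of Jul 31, 2147. Doomsday rule: the anchor day for the 2100s is Sunday. For year 47: 47÷12 = 3 r 11, and 11÷4 = 2, so 3+11+2 = 16.
Sunday + 16 ≡ Tuesday — that's 2147's doomsday.
In July the doomsday date is Jul 11.
Jul 31 is 20 days after Jul 11; 20 mod 7 = 6, so Tuesday + 6 = Monday.
1459 mod 7 = 3, so 1459 days after a Monday is Monday + 3 = Thursday.

Thursday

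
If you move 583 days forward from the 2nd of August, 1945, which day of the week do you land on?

First find the weekday of Aug 2, 1945. Doomsday rule: the anchor day for the 1900s is Wednesday. For year 45: 45÷12 = 3 r 9, and 9÷4 = 2, so 3+9+2 = 14.
Wednesday + 14 ≡ Wednesday — that's 1945's doomsday.
In August the doomsday date is Aug 8.
Aug 2 is 6 days before Aug 8; 6 mod 7 = 6, so Wednesday − 6 = Thursday.
583 mod 7 = 2, so 583 days after a Thursday is Thursday + 2 = Saturday.

Saturday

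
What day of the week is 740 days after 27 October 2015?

Sunday

Oct 27, 2015 is a Tuesday.
740 mod 7 = 5, so 740 days after a Tuesday is Tuesday + 5 = Sunday.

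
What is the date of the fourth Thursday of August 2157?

August 1, 2157 is a Monday.
The first Thursday is therefore August 4 (3 days later).
The fourth Thursday is 4 + 3×7 = August 25.

August 25, 2157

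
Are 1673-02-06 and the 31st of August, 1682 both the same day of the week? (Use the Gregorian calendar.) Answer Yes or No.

From Feb 6, 1673 to Aug 31, 1682 is 3493 days.
3493 mod 7 = 0, so they are the same weekday.
(Feb 6, 1673 is a Monday; Aug 31, 1682 is a Monday.)

Yes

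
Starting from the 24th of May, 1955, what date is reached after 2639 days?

August 14, 1962

+366 (one year; includes Feb 29, 1956) → May 24, 1956 (2273 left).
+365 (one year) → May 24, 1957 (1908 left).
+365 (one year) → May 24, 1958 (1543 left).
+365 (one year) → May 24, 1959 (1178 left).
+366 (one year; includes Feb 29, 1960) → May 24, 1960 (812 left).
+365 (one year) → May 24, 1961 (447 left).
+365 (one year) → May 24, 1962 (82 left).
May has 31 days: +8 → Jun 1, 1962 (74 left).
Jun has 30 days: +30 → Jul 1, 1962 (44 left).
Jul has 31 days: +31 → Aug 1, 1962 (13 left).
+13 → Aug 14, 1962.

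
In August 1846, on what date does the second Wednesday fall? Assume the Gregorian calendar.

August 12, 1846

August 1, 1846 is a Saturday.
The first Wednesday is therefore August 5 (4 days later).
The second Wednesday is 5 + 1×7 = August 12.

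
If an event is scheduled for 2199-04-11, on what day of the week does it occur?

Thursday

January 1, 2199 is a Tuesday.
Jan 1, 2199 → Feb 1, 2199: 31 days (January has 31).
Feb 1, 2199 → Mar 1, 2199: 28 days (February has 28).
Mar 1, 2199 → Apr 1, 2199: 31 days (March has 31).
Apr 1, 2199 → Apr 11, 2199: 10 days.
Total: 100 days.
100 mod 7 = 2, so Tuesday + 2 = Thursday.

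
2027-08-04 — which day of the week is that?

Doomsday rule: the anchor day for the 2000s is Tuesday. For year 27: 27÷12 = 2 r 3, and 3÷4 = 0, so 2+3+0 = 5.
Tuesday + 5 ≡ Sunday — that's 2027's doomsday.
In August the doomsday date is Aug 8.
Aug 4 is 4 days before Aug 8; 4 mod 7 = 4, so Sunday − 4 = Wednesday.

Wednesday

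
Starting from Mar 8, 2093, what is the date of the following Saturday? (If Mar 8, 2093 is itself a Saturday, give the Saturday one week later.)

Mar 8, 2093 is a Sunday.
From Sunday to the next Saturday is 6 days.
Mar 8, 2093 + 6 = Mar 14, 2093.

March 14, 2093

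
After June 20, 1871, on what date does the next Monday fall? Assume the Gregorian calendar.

Jun 20, 1871 is a Tuesday.
From Tuesday to the next Monday is 6 days.
Jun 20, 1871 + 6 = Jun 26, 1871.

June 26, 1871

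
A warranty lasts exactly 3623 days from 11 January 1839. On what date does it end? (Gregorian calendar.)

December 12, 1848

+365 (one year) → Jan 11, 1840 (3258 left).
+366 (one year; includes Feb 29, 1840) → Jan 11, 1841 (2892 left).
+365 (one year) → Jan 11, 1842 (2527 left).
+365 (one year) → Jan 11, 1843 (2162 left).
+365 (one year) → Jan 11, 1844 (1797 left).
+366 (one year; includes Feb 29, 1844) → Jan 11, 1845 (1431 left).
+365 (one year) → Jan 11, 1846 (1066 left).
+365 (one year) → Jan 11, 1847 (701 left).
+365 (one year) → Jan 11, 1848 (336 left).
Jan has 31 days: +21 → Feb 1, 1848 (315 left).
Feb has 29 days: +29 → Mar 1, 1848 (286 left).
Mar has 31 days: +31 → Apr 1, 1848 (255 left).
Apr has 30 days: +30 → May 1, 1848 (225 left).
May has 31 days: +31 → Jun 1, 1848 (194 left).
Jun has 30 days: +30 → Jul 1, 1848 (164 left).
Jul has 31 days: +31 → Aug 1, 1848 (133 left).
Aug has 31 days: +31 → Sep 1, 1848 (102 left).
Sep has 30 days: +30 → Oct 1, 1848 (72 left).
Oct has 31 days: +31 → Nov 1, 1848 (41 left).
Nov has 30 days: +30 → Dec 1, 1848 (11 left).
+11 → Dec 12, 1848.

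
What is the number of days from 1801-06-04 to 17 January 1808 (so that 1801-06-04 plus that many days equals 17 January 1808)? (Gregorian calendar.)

Jun 4, 1801 → Jun 4, 1802: 365 days.
Jun 4, 1802 → Jun 4, 1803: 365 days.
Jun 4, 1803 → Jun 4, 1804: 366 days (Feb 29, 1804 is in that span).
Jun 4, 1804 → Jun 4, 1805: 365 days.
Jun 4, 1805 → Jun 4, 1806: 365 days.
Jun 4, 1806 → Jun 4, 1807: 365 days.
Jun 4, 1807 → Jul 4, 1807: 30 days (June has 30).
Jul 4, 1807 → Aug 4, 1807: 31 days (July has 31).
Aug 4, 1807 → Sep 4, 1807: 31 days (August has 31).
Sep 4, 1807 → Oct 4, 1807: 30 days (September has 30).
Oct 4, 1807 → Nov 4, 1807: 31 days (October has 31).
Nov 4, 1807 → Dec 4, 1807: 30 days (November has 30).
Dec 4, 1807 → Jan 4, 1808: 31 days (December has 31).
Jan 4, 1808 → Jan 17, 1808: 13 days.
Total: 2418 days.

2418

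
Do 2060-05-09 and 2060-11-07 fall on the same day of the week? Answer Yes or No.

Yes

From May 9, 2060 to Nov 7, 2060 is 182 days.
182 mod 7 = 0, so they are the same weekday.
(May 9, 2060 is a Sunday; Nov 7, 2060 is a Sunday.)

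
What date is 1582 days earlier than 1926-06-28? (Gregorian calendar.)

−365 (one year) → Jun 28, 1925 (1217 left).
−365 (one year) → Jun 28, 1924 (852 left).
−366 (one year; includes Feb 29, 1924) → Jun 28, 1923 (486 left).
−365 (one year) → Jun 28, 1922 (121 left).
−28 → May 31, 1922 (end of May, 31 days; 93 left).
−31 → Apr 30, 1922 (end of Apr, 30 days; 62 left).
−30 → Mar 31, 1922 (end of Mar, 31 days; 32 left).
−31 → Feb 28, 1922 (end of Feb, 28 days; 1 left).
−1 → Feb 27, 1922.

February 27, 1922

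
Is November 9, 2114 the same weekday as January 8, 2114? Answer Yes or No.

From Jan 8, 2114 to Nov 9, 2114 is 305 days.
305 mod 7 = 4, so they are different weekdays.
(Jan 8, 2114 is a Monday; Nov 9, 2114 is a Friday.)

No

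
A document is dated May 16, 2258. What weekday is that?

Sunday

Doomsday rule: the anchor day for the 2200s is Friday. For year 58: 58÷12 = 4 r 10, and 10÷4 = 2, so 4+10+2 = 16.
Friday + 16 ≡ Sunday — that's 2258's doomsday.
In May the doomsday date is May 9.
May 16 is 7 days after May 9; 7 mod 7 = 0, so Sunday + 0 = Sunday.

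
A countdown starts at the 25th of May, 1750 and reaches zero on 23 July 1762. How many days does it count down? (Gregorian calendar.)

4442

May 25, 1750 → May 25, 1751: 365 days.
May 25, 1751 → May 25, 1752: 366 days (Feb 29, 1752 is in that span).
May 25, 1752 → May 25, 1753: 365 days.
May 25, 1753 → May 25, 1754: 365 days.
May 25, 1754 → May 25, 1755: 365 days.
May 25, 1755 → May 25, 1756: 366 days (Feb 29, 1756 is in that span).
May 25, 1756 → May 25, 1757: 365 days.
May 25, 1757 → May 25, 1758: 365 days.
May 25, 1758 → May 25, 1759: 365 days.
May 25, 1759 → May 25, 1760: 366 days (Feb 29, 1760 is in that span).
May 25, 1760 → May 25, 1761: 365 days.
May 25, 1761 → May 25, 1762: 365 days.
May 25, 1762 → Jun 25, 1762: 31 days (May has 31).
Jun 25, 1762 → Jul 23, 1762: 28 days.
Total: 4442 days.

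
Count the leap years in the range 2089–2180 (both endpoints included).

Multiples of 4 in [2089,2180]: 23.
Of those, multiples of 100: 1 (not leap unless ÷400).
Multiples of 400: 0.
Leap years = 23 − 1 + 0 = 22.

22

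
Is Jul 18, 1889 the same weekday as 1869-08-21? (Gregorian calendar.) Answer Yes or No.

From Aug 21, 1869 to Jul 18, 1889 is 7271 days.
7271 mod 7 = 5, so they are different weekdays.
(Aug 21, 1869 is a Saturday; Jul 18, 1889 is a Thursday.)

No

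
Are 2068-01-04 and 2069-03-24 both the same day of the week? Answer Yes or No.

No

From Jan 4, 2068 to Mar 24, 2069 is 445 days.
445 mod 7 = 4, so they are different weekdays.
(Jan 4, 2068 is a Wednesday; Mar 24, 2069 is a Sunday.)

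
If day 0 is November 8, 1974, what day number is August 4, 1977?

1000

Nov 8, 1974 → Nov 8, 1975: 365 days.
Nov 8, 1975 → Nov 8, 1976: 366 days (Feb 29, 1976 is in that span).
Nov 8, 1976 → Dec 8, 1976: 30 days (November has 30).
Dec 8, 1976 → Jan 8, 1977: 31 days (December has 31).
Jan 8, 1977 → Feb 8, 1977: 31 days (January has 31).
Feb 8, 1977 → Mar 8, 1977: 28 days (February has 28).
Mar 8, 1977 → Apr 8, 1977: 31 days (March has 31).
Apr 8, 1977 → May 8, 1977: 30 days (April has 30).
May 8, 1977 → Jun 8, 1977: 31 days (May has 31).
Jun 8, 1977 → Jul 8, 1977: 30 days (June has 30).
Jul 8, 1977 → Aug 4, 1977: 27 days.
Total: 1000 days.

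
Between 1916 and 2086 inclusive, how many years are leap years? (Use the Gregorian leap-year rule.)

43

Multiples of 4 in [1916,2086]: 43.
Of those, multiples of 100: 1 (not leap unless ÷400).
Multiples of 400: 1.
Leap years = 43 − 1 + 1 = 43.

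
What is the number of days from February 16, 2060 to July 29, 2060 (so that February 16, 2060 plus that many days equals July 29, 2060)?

Feb 16, 2060 → Mar 16, 2060: 29 days (February has 29).
Mar 16, 2060 → Apr 16, 2060: 31 days (March has 31).
Apr 16, 2060 → May 16, 2060: 30 days (April has 30).
May 16, 2060 → Jun 16, 2060: 31 days (May has 31).
Jun 16, 2060 → Jul 16, 2060: 30 days (June has 30).
Jul 16, 2060 → Jul 29, 2060: 13 days.
Total: 164 days.

164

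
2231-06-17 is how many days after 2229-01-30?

868

Jan 30, 2229 → Jan 30, 2230: 365 days.
Jan 30, 2230 → Jan 30, 2231: 365 days.
Jan 30, 2231 → Feb 28, 2231: 29 days (January has 31).
Feb 28, 2231 → Mar 28, 2231: 28 days (February has 28).
Mar 28, 2231 → Apr 28, 2231: 31 days (March has 31).
Apr 28, 2231 → May 28, 2231: 30 days (April has 30).
May 28, 2231 → Jun 17, 2231: 20 days.
Total: 868 days.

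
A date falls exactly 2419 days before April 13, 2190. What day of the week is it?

First find the weekday of Apr 13, 2190. Doomsday rule: the anchor day for the 2100s is Sunday. For year 90: 90÷12 = 7 r 6, and 6÷4 = 1, so 7+6+1 = 14.
Sunday + 14 ≡ Sunday — that's 2190's doomsday.
In April the doomsday date is Apr 4.
Apr 13 is 9 days after Apr 4; 9 mod 7 = 2, so Sunday + 2 = Tuesday.
2419 mod 7 = 4, so 2419 days before a Tuesday is Tuesday − 4 = Friday.

Friday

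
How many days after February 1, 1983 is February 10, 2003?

7314

Feb 1, 1983 → Feb 1, 1984: 365 days.
Feb 1, 1984 → Feb 1, 1985: 366 days (Feb 29, 1984 is in that span).
Feb 1, 1985 → Feb 1, 1986: 365 days.
Feb 1, 1986 → Feb 1, 1987: 365 days.
Feb 1, 1987 → Feb 1, 1988: 365 days.
Feb 1, 1988 → Feb 1, 1989: 366 days (Feb 29, 1988 is in that span).
Feb 1, 1989 → Feb 1, 1990: 365 days.
Feb 1, 1990 → Feb 1, 1991: 365 days.
Feb 1, 1991 → Feb 1, 1992: 365 days.
Feb 1, 1992 → Feb 1, 1993: 366 days (Feb 29, 1992 is in that span).
Feb 1, 1993 → Feb 1, 1994: 365 days.
Feb 1, 1994 → Feb 1, 1995: 365 days.
Feb 1, 1995 → Feb 1, 1996: 365 days.
Feb 1, 1996 → Feb 1, 1997: 366 days (Feb 29, 1996 is in that span).
Feb 1, 1997 → Feb 1, 1998: 365 days.
Feb 1, 1998 → Feb 1, 1999: 365 days.
Feb 1, 1999 → Feb 1, 2000: 365 days.
Feb 1, 2000 → Feb 1, 2001: 366 days (Feb 29, 2000 is in that span).
Feb 1, 2001 → Feb 1, 2002: 365 days.
Feb 1, 2002 → Mar 1, 2002: 28 days (February has 28).
Mar 1, 2002 → Apr 1, 2002: 31 days (March has 31).
Apr 1, 2002 → May 1, 2002: 30 days (April has 30).
May 1, 2002 → Jun 1, 2002: 31 days (May has 31).
Jun 1, 2002 → Jul 1, 2002: 30 days (June has 30).
Jul 1, 2002 → Aug 1, 2002: 31 days (July has 31).
Aug 1, 2002 → Sep 1, 2002: 31 days (August has 31).
Sep 1, 2002 → Oct 1, 2002: 30 days (September has 30).
Oct 1, 2002 → Nov 1, 2002: 31 days (October has 31).
Nov 1, 2002 → Dec 1, 2002: 30 days (November has 30).
Dec 1, 2002 → Jan 1, 2003: 31 days (December has 31).
Jan 1, 2003 → Feb 1, 2003: 31 days (January has 31).
Feb 1, 2003 → Feb 10, 2003: 9 days.
Total: 7314 days.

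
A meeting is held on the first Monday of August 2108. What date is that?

August 1, 2108 is a Wednesday.
The first Monday is therefore August 6 (5 days later).

August 6, 2108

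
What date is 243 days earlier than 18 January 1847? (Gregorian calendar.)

May 20, 1846

−18 → Dec 31, 1846 (end of Dec, 31 days; 225 left).
−31 → Nov 30, 1846 (end of Nov, 30 days; 194 left).
−30 → Oct 31, 1846 (end of Oct, 31 days; 164 left).
−31 → Sep 30, 1846 (end of Sep, 30 days; 133 left).
−30 → Aug 31, 1846 (end of Aug, 31 days; 103 left).
−31 → Jul 31, 1846 (end of Jul, 31 days; 72 left).
−31 → Jun 30, 1846 (end of Jun, 30 days; 41 left).
−30 → May 31, 1846 (end of May, 31 days; 11 left).
−11 → May 20, 1846.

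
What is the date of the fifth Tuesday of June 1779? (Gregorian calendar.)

June 1, 1779 is a Tuesday.
The first Tuesday is therefore June 1 (same day).
The fifth Tuesday is 1 + 4×7 = June 29.

June 29, 1779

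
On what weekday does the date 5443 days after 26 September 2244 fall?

First find the weekday of Sep 26, 2244. Doomsday rule: the anchor day for the 2200s is Friday. For year 44: 44÷12 = 3 r 8, and 8÷4 = 2, so 3+8+2 = 13.
Friday + 13 ≡ Thursday — that's 2244's doomsday.
In September the doomsday date is Sep 5.
Sep 26 is 21 days after Sep 5; 21 mod 7 = 0, so Thursday + 0 = Thursday.
5443 mod 7 = 4, so 5443 days after a Thursday is Thursday + 4 = Monday.

Monday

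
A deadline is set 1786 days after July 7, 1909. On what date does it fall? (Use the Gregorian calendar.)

May 28, 1914

+365 (one year) → Jul 7, 1910 (1421 left).
+365 (one year) → Jul 7, 1911 (1056 left).
+366 (one year; includes Feb 29, 1912) → Jul 7, 1912 (690 left).
+365 (one year) → Jul 7, 1913 (325 left).
Jul has 31 days: +25 → Aug 1, 1913 (300 left).
Aug has 31 days: +31 → Sep 1, 1913 (269 left).
Sep has 30 days: +30 → Oct 1, 1913 (239 left).
Oct has 31 days: +31 → Nov 1, 1913 (208 left).
Nov has 30 days: +30 → Dec 1, 1913 (178 left).
Dec has 31 days: +31 → Jan 1, 1914 (147 left).
Jan has 31 days: +31 → Feb 1, 1914 (116 left).
Feb has 28 days: +28 → Mar 1, 1914 (88 left).
Mar has 31 days: +31 → Apr 1, 1914 (57 left).
Apr has 30 days: +30 → May 1, 1914 (27 left).
+27 → May 28, 1914.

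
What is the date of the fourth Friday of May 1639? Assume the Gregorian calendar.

May 1, 1639 is a Sunday.
The first Friday is therefore May 6 (5 days later).
The fourth Friday is 6 + 3×7 = May 27.

May 27, 1639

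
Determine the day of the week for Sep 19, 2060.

Sunday

Doomsday rule: the anchor day for the 2000s is Tuesday. For year 60: 60÷12 = 5 r 0, and 0÷4 = 0, so 5+0+0 = 5.
Tuesday + 5 ≡ Sunday — that's 2060's doomsday.
In September the doomsday date is Sep 5.
Sep 19 is 14 days after Sep 5; 14 mod 7 = 0, so Sunday + 0 = Sunday.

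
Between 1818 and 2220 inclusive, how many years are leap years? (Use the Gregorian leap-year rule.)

98

Multiples of 4 in [1818,2220]: 101.
Of those, multiples of 100: 4 (not leap unless ÷400).
Multiples of 400: 1.
Leap years = 101 − 4 + 1 = 98.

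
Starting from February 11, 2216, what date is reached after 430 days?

+366 (one year; includes Feb 29, 2216) → Feb 11, 2217 (64 left).
Feb has 28 days: +18 → Mar 1, 2217 (46 left).
Mar has 31 days: +31 → Apr 1, 2217 (15 left).
+15 → Apr 16, 2217.

April 16, 2217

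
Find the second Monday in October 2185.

October 1, 2185 is a Saturday.
The first Monday is therefore October 3 (2 days later).
The second Monday is 3 + 1×7 = October 10.

October 10, 2185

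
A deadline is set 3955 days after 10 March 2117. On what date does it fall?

+365 (one year) → Mar 10, 2118 (3590 left).
+365 (one year) → Mar 10, 2119 (3225 left).
+366 (one year; includes Feb 29, 2120) → Mar 10, 2120 (2859 left).
+365 (one year) → Mar 10, 2121 (2494 left).
+365 (one year) → Mar 10, 2122 (2129 left).
+365 (one year) → Mar 10, 2123 (1764 left).
+366 (one year; includes Feb 29, 2124) → Mar 10, 2124 (1398 left).
+365 (one year) → Mar 10, 2125 (1033 left).
+365 (one year) → Mar 10, 2126 (668 left).
+365 (one year) → Mar 10, 2127 (303 left).
Mar has 31 days: +22 → Apr 1, 2127 (281 left).
Apr has 30 days: +30 → May 1, 2127 (251 left).
May has 31 days: +31 → Jun 1, 2127 (220 left).
Jun has 30 days: +30 → Jul 1, 2127 (190 left).
Jul has 31 days: +31 → Aug 1, 2127 (159 left).
Aug has 31 days: +31 → Sep 1, 2127 (128 left).
Sep has 30 days: +30 → Oct 1, 2127 (98 left).
Oct has 31 days: +31 → Nov 1, 2127 (67 left).
Nov has 30 days: +30 → Dec 1, 2127 (37 left).
Dec has 31 days: +31 → Jan 1, 2128 (6 left).
+6 → Jan 7, 2128.

January 7, 2128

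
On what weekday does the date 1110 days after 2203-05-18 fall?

May 18, 2203 is a Wednesday.
1110 mod 7 = 4, so 1110 days after a Wednesday is Wednesday + 4 = Sunday.

Sunday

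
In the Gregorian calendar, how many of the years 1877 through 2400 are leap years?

Multiples of 4 in [1877,2400]: 131.
Of those, multiples of 100: 6 (not leap unless ÷400).
Multiples of 400: 2.
Leap years = 131 − 6 + 2 = 127.

127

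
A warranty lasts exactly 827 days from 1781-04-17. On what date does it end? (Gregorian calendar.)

July 23, 1783

+365 (one year) → Apr 17, 1782 (462 left).
+365 (one year) → Apr 17, 1783 (97 left).
Apr has 30 days: +14 → May 1, 1783 (83 left).
May has 31 days: +31 → Jun 1, 1783 (52 left).
Jun has 30 days: +30 → Jul 1, 1783 (22 left).
+22 → Jul 23, 1783.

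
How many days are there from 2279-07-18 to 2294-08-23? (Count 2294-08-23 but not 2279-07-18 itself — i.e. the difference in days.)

5515

Jul 18, 2279 → Jul 18, 2280: 366 days (Feb 29, 2280 is in that span).
Jul 18, 2280 → Jul 18, 2281: 365 days.
Jul 18, 2281 → Jul 18, 2282: 365 days.
Jul 18, 2282 → Jul 18, 2283: 365 days.
Jul 18, 2283 → Jul 18, 2284: 366 days (Feb 29, 2284 is in that span).
Jul 18, 2284 → Jul 18, 2285: 365 days.
Jul 18, 2285 → Jul 18, 2286: 365 days.
Jul 18, 2286 → Jul 18, 2287: 365 days.
Jul 18, 2287 → Jul 18, 2288: 366 days (Feb 29, 2288 is in that span).
Jul 18, 2288 → Jul 18, 2289: 365 days.
Jul 18, 2289 → Jul 18, 2290: 365 days.
Jul 18, 2290 → Jul 18, 2291: 365 days.
Jul 18, 2291 → Jul 18, 2292: 366 days (Feb 29, 2292 is in that span).
Jul 18, 2292 → Jul 18, 2293: 365 days.
Jul 18, 2293 → Jul 18, 2294: 365 days.
Jul 18, 2294 → Aug 18, 2294: 31 days (July has 31).
Aug 18, 2294 → Aug 23, 2294: 5 days.
Total: 5515 days.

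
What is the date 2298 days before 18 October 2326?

July 3, 2320

−365 (one year) → Oct 18, 2325 (1933 left).
−365 (one year) → Oct 18, 2324 (1568 left).
−366 (one year; includes Feb 29, 2324) → Oct 18, 2323 (1202 left).
−365 (one year) → Oct 18, 2322 (837 left).
−365 (one year) → Oct 18, 2321 (472 left).
−365 (one year) → Oct 18, 2320 (107 left).
−18 → Sep 30, 2320 (end of Sep, 30 days; 89 left).
−30 → Aug 31, 2320 (end of Aug, 31 days; 59 left).
−31 → Jul 31, 2320 (end of Jul, 31 days; 28 left).
−28 → Jul 3, 2320.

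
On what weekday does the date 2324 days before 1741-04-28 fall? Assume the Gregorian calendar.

Friday

Apr 28, 1741 is a Friday.
2324 mod 7 = 0, so 2324 days before a Friday is Friday − 0 = Friday.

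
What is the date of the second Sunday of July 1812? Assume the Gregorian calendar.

July 1, 1812 is a Wednesday.
The first Sunday is therefore July 5 (4 days later).
The second Sunday is 5 + 1×7 = July 12.

July 12, 1812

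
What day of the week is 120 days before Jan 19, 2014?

First find the weekday of Jan 19, 2014. Doomsday rule: the anchor day for the 2000s is Tuesday. For year 14: 14÷12 = 1 r 2, and 2÷4 = 0, so 1+2+0 = 3.
Tuesday + 3 ≡ Friday — that's 2014's doomsday.
In January the doomsday date is Jan 3 (2014 is not a leap year).
Jan 19 is 16 days after Jan 3; 16 mod 7 = 2, so Friday + 2 = Sunday.
120 mod 7 = 1, so 120 days before a Sunday is Sunday − 1 = Saturday.

Saturday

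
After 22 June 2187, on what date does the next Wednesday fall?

June 27, 2187

Jun 22, 2187 is a Friday.
From Friday to the next Wednesday is 5 days.
Jun 22, 2187 + 5 = Jun 27, 2187.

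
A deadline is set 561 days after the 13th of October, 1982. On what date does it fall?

+365 (one year) → Oct 13, 1983 (196 left).
Oct has 31 days: +19 → Nov 1, 1983 (177 left).
Nov has 30 days: +30 → Dec 1, 1983 (147 left).
Dec has 31 days: +31 → Jan 1, 1984 (116 left).
Jan has 31 days: +31 → Feb 1, 1984 (85 left).
Feb has 29 days: +29 → Mar 1, 1984 (56 left).
Mar has 31 days: +31 → Apr 1, 1984 (25 left).
+25 → Apr 26, 1984.

April 26, 1984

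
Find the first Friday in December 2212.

December 4, 2212

December 1, 2212 is a Tuesday.
The first Friday is therefore December 4 (3 days later).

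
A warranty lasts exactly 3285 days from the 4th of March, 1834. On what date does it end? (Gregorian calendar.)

March 2, 1843

+365 (one year) → Mar 4, 1835 (2920 left).
+366 (one year; includes Feb 29, 1836) → Mar 4, 1836 (2554 left).
+365 (one year) → Mar 4, 1837 (2189 left).
+365 (one year) → Mar 4, 1838 (1824 left).
+365 (one year) → Mar 4, 1839 (1459 left).
+366 (one year; includes Feb 29, 1840) → Mar 4, 1840 (1093 left).
+365 (one year) → Mar 4, 1841 (728 left).
+365 (one year) → Mar 4, 1842 (363 left).
Mar has 31 days: +28 → Apr 1, 1842 (335 left).
Apr has 30 days: +30 → May 1, 1842 (305 left).
May has 31 days: +31 → Jun 1, 1842 (274 left).
Jun has 30 days: +30 → Jul 1, 1842 (244 left).
Jul has 31 days: +31 → Aug 1, 1842 (213 left).
Aug has 31 days: +31 → Sep 1, 1842 (182 left).
Sep has 30 days: +30 → Oct 1, 1842 (152 left).
Oct has 31 days: +31 → Nov 1, 1842 (121 left).
Nov has 30 days: +30 → Dec 1, 1842 (91 left).
Dec has 31 days: +31 → Jan 1, 1843 (60 left).
Jan has 31 days: +31 → Feb 1, 1843 (29 left).
Feb has 28 days: +28 → Mar 1, 1843 (1 left).
+1 → Mar 2, 1843.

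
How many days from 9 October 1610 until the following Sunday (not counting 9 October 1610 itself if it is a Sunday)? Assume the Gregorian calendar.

Oct 9, 1610 is a Saturday.
From Saturday to the next Sunday is 1 day.

1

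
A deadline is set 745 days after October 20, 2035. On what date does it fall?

+366 (one year; includes Feb 29, 2036) → Oct 20, 2036 (379 left).
Oct has 31 days: +12 → Nov 1, 2036 (367 left).
Nov has 30 days: +30 → Dec 1, 2036 (337 left).
Dec has 31 days: +31 → Jan 1, 2037 (306 left).
Jan has 31 days: +31 → Feb 1, 2037 (275 left).
Feb has 28 days: +28 → Mar 1, 2037 (247 left).
Mar has 31 days: +31 → Apr 1, 2037 (216 left).
Apr has 30 days: +30 → May 1, 2037 (186 left).
May has 31 days: +31 → Jun 1, 2037 (155 left).
Jun has 30 days: +30 → Jul 1, 2037 (125 left).
Jul has 31 days: +31 → Aug 1, 2037 (94 left).
Aug has 31 days: +31 → Sep 1, 2037 (63 left).
Sep has 30 days: +30 → Oct 1, 2037 (33 left).
Oct has 31 days: +31 → Nov 1, 2037 (2 left).
+2 → Nov 3, 2037.

November 3, 2037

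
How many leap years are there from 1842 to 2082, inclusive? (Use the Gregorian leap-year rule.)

59

Multiples of 4 in [1842,2082]: 60.
Of those, multiples of 100: 2 (not leap unless ÷400).
Multiples of 400: 1.
Leap years = 60 − 2 + 1 = 59.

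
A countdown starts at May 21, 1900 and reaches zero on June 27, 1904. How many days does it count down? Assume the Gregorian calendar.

1498

May 21, 1900 → May 21, 1901: 365 days.
May 21, 1901 → May 21, 1902: 365 days.
May 21, 1902 → May 21, 1903: 365 days.
May 21, 1903 → May 21, 1904: 366 days (Feb 29, 1904 is in that span).
May 21, 1904 → Jun 21, 1904: 31 days (May has 31).
Jun 21, 1904 → Jun 27, 1904: 6 days.
Total: 1498 days.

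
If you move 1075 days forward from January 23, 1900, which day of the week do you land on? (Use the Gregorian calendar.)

First find the weekday of Jan 23, 1900. Doomsday rule: the anchor day for the 1900s is Wednesday. For year 00: 0÷12 = 0 r 0, and 0÷4 = 0, so 0+0+0 = 0.
Wednesday + 0 ≡ Wednesday — that's 1900's doomsday.
In January the doomsday date is Jan 3 (1900 is not a leap year (divisible by 100 but not 400)).
Jan 23 is 20 days after Jan 3; 20 mod 7 = 6, so Wednesday + 6 = Tuesday.
1075 mod 7 = 4, so 1075 days after a Tuesday is Tuesday + 4 = Saturday.

Saturday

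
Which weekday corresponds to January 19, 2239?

Saturday

Doomsday rule: the anchor day for the 2200s is Friday. For year 39: 39÷12 = 3 r 3, and 3÷4 = 0, so 3+3+0 = 6.
Friday + 6 ≡ Thursday — that's 2239's doomsday.
In January the doomsday date is Jan 3 (2239 is not a leap year).
Jan 19 is 16 days after Jan 3; 16 mod 7 = 2, so Thursday + 2 = Saturday.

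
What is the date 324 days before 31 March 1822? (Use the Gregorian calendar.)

May 11, 1821

−31 → Feb 28, 1822 (end of Feb, 28 days; 293 left).
−28 → Jan 31, 1822 (end of Jan, 31 days; 265 left).
−31 → Dec 31, 1821 (end of Dec, 31 days; 234 left).
−31 → Nov 30, 1821 (end of Nov, 30 days; 203 left).
−30 → Oct 31, 1821 (end of Oct, 31 days; 173 left).
−31 → Sep 30, 1821 (end of Sep, 30 days; 142 left).
−30 → Aug 31, 1821 (end of Aug, 31 days; 112 left).
−31 → Jul 31, 1821 (end of Jul, 31 days; 81 left).
−31 → Jun 30, 1821 (end of Jun, 30 days; 50 left).
−30 → May 31, 1821 (end of May, 31 days; 20 left).
−20 → May 11, 1821.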